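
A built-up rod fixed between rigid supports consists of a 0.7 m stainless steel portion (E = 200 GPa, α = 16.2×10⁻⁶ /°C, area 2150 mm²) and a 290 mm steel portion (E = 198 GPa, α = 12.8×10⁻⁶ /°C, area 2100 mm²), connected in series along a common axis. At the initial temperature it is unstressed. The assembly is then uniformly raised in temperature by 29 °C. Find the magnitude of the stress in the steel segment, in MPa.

With the walls removed the bar would change length by δ_free = Σ αᵢΔT Lᵢ = 16.2×10⁻⁶×29×700 + 12.8×10⁻⁶×29×290 = 0.4365 mm.
The rigid supports impose zero overall length change; the single axial force P common to all segments must satisfy P Σ Lᵢ/(AᵢEᵢ) = δ_free.
Σ Lᵢ/(AᵢEᵢ) = 700/(2150×200×10³) + 290/(2100×198×10³) = 2.325×10⁻⁶ mm/N.
So P = 0.4365 / 2.325×10⁻⁶ = 187.7 kN, compressive.
σ_{steel} = P / A = 187700 / 2100 = 89.39 MPa.

σ ≈ 89.4 MPa (compressive)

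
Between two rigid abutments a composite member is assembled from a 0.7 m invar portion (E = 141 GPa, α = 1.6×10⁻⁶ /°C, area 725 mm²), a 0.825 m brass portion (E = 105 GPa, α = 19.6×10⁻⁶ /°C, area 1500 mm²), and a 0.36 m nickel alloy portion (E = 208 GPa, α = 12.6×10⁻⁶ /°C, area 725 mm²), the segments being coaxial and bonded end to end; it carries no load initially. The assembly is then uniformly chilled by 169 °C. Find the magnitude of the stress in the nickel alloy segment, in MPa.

σ ≈ 352 MPa (tensile)

With the walls removed the bar would change length by δ_free = Σ αᵢΔT Lᵢ = 1.6×10⁻⁶×169×700 + 19.6×10⁻⁶×169×825 + 12.6×10⁻⁶×169×360 = 3.689 mm.
The walls prevent any net length change, so an axial force P (same in every segment) develops. Compatibility: P · Σ Lᵢ/(AᵢEᵢ) = δ_free.
Σ Lᵢ/(AᵢEᵢ) = 700/(725×141×10³) + 825/(1500×105×10³) + 360/(725×208×10³) = 1.447×10⁻⁵ mm/N.
P = 3.689 / 1.447×10⁻⁵ = 254900 N = 254.9 kN, tensile.
σ_{nickel alloy} = P / A = 254900 / 725 = 351.5 MPa.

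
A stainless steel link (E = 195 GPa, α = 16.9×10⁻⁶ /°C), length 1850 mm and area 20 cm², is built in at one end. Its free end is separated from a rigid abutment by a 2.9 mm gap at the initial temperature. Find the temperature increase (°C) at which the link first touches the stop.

ΔT ≈ 92.8 °C

Contact occurs when the free expansion equals the gap: αΔT L = 2.9 mm.
So ΔT = g/(αL) = 2.9/(16.9×10⁻⁶ × 1850) = 92.76 °C.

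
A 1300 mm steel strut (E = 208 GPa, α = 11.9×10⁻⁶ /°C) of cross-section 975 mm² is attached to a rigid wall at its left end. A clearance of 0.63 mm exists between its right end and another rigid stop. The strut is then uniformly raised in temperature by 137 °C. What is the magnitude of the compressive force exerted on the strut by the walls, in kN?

P ≈ 232 kN

Free thermal elongation = αΔT L = 11.9×10⁻⁶ × 137 × 1300 = 2.119 mm.
The gap closes (δ_free > 0.63 mm) and the wall then resists a further 2.119 − 0.63 = 1.489 mm of expansion.
Compatibility: PL/(AE) = 1.489 mm, so σ = P/A = E × (1.489/1300) = 238.3 MPa.
P = σA = 238.3 × 975 = 232.3 kN.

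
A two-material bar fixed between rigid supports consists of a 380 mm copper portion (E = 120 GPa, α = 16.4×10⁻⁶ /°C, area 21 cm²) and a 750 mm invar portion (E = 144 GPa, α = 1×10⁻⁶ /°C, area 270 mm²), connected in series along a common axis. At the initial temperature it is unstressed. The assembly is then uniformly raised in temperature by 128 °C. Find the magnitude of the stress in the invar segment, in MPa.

Free thermal expansion of the whole bar: Σ αᵢΔT Lᵢ = 16.4×10⁻⁶×128×380 + 1×10⁻⁶×128×750 = 0.8937 mm.
Since the ends are fixed, an axial force P builds up, equal in every segment, with P · Σ Lᵢ/(AᵢEᵢ) = δ_free.
Σ Lᵢ/(AᵢEᵢ) = 380/(2100×120×10³) + 750/(270×144×10³) = 2.08×10⁻⁵ mm/N.
Hence P = δ_free / Σ(L/AE) = 0.8937/2.08×10⁻⁵ = 42.97 kN (compressive).
σ_{invar} = P / A = 42970 / 270 = 159.1 MPa.

σ ≈ 159 MPa (compressive)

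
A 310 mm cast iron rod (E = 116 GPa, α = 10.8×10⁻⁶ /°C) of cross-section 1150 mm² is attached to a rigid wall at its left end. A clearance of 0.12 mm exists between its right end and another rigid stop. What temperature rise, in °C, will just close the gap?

The gap closes when αΔT L = 0.12 mm, since the rod is still unstressed at that instant.
So ΔT = g/(αL) = 0.12/(10.8×10⁻⁶ × 310) = 35.84 °C.

ΔT ≈ 35.8 °C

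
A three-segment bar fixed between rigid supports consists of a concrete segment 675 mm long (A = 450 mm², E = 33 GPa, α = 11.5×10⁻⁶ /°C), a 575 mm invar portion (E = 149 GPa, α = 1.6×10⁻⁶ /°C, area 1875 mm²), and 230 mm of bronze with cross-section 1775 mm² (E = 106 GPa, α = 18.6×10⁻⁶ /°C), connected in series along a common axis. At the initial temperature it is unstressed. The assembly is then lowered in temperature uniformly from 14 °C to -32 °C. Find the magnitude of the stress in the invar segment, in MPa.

σ ≈ 6.52 MPa (tensile)

Free thermal contraction of the whole bar: Σ αᵢΔT Lᵢ = 11.5×10⁻⁶×46×675 + 1.6×10⁻⁶×46×575 + 18.6×10⁻⁶×46×230 = 0.5962 mm.
The walls prevent any net length change, so an axial force P (same in every segment) develops. Compatibility: P · Σ Lᵢ/(AᵢEᵢ) = δ_free.
The series flexibility is Σ Lᵢ/(AᵢEᵢ) = 675/(450×33×10³) + 575/(1875×149×10³) + 230/(1775×106×10³) = 4.874×10⁻⁵ mm/N.
Hence P = δ_free / Σ(L/AE) = 0.5962/4.874×10⁻⁵ = 12.23 kN (tensile).
σ_{invar} = P / A = 12230 / 1875 = 6.524 MPa.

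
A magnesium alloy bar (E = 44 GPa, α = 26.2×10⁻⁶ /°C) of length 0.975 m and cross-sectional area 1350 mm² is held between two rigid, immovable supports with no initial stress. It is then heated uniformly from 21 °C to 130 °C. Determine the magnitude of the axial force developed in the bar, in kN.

P ≈ 170 kN (compressive)

With zero net strain, σ = E·αΔT = 44 GPa × 26.2×10⁻⁶ × 109 = 125.7 MPa.
Axial force P = σA = 125.7 × 1350 = 169600 N = 169.6 kN, compressive.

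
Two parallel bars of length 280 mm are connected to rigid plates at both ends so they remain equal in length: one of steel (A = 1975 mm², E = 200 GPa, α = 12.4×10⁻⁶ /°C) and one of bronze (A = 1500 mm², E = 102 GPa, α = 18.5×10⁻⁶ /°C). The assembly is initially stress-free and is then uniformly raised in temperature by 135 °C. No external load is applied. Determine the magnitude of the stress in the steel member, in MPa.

σ ≈ 46 MPa (tensile)

Both members must finish at the same length. With the larger α, the bronze tends to over-expand; the plates restrain it, putting the bronze in compression and the steel in tension. With no external load the two internal forces are equal and opposite, magnitude P.
Compatibility of the two members (thermal + elastic change equal): (α₁ − α₂)ΔT = P·[1/(A₁E₁) + 1/(A₂E₂)].
|α₁ − α₂|·ΔT = 6.1×10⁻⁶ × 135 = 0.0008235.
1/(A₁E₁) + 1/(A₂E₂) = 1/(1975×200×10³) + 1/(1500×102×10³) = 9.068×10⁻⁹ N⁻¹.
So P = 0.0008235 / 9.068×10⁻⁹ = 90.82 kN.
σ_{steel} = P/A₁ = 90820/1975 = 45.98 MPa, tensile.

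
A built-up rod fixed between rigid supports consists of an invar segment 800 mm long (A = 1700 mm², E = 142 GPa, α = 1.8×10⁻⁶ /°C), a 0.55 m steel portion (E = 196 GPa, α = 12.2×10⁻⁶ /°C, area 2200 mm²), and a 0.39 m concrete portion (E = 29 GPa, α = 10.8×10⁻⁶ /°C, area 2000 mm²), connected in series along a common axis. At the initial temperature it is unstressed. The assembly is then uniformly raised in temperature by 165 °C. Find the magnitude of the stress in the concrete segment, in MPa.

σ ≈ 90.1 MPa (compressive)

If the supports were absent, the total length change would be Σ αᵢΔT Lᵢ = 1.8×10⁻⁶×165×800 + 12.2×10⁻⁶×165×550 + 10.8×10⁻⁶×165×390 = 2.04 mm.
Since the ends are fixed, an axial force P builds up, equal in every segment, with P · Σ Lᵢ/(AᵢEᵢ) = δ_free.
Σ Lᵢ/(AᵢEᵢ) = 800/(1700×142×10³) + 550/(2200×196×10³) + 390/(2000×29×10³) = 1.131×10⁻⁵ mm/N.
P = 2.04 / 1.131×10⁻⁵ = 180300 N = 180.3 kN, compressive.
σ_{concrete} = P / A = 180300 / 2000 = 90.14 MPa.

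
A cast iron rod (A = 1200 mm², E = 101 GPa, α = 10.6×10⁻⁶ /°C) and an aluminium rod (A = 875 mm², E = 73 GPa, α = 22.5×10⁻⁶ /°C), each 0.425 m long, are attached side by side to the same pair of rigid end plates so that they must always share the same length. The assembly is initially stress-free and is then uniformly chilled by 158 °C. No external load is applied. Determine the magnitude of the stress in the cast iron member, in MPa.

σ ≈ 65.5 MPa (compressive)

Both members must finish at the same length. With the larger α, the aluminium tends to over-contract; the plates restrain it, putting the aluminium in tension and the cast iron in compression. With no external load the two internal forces are equal and opposite, magnitude P.
Setting the final lengths equal and cancelling L: (α₁ − α₂)ΔT = P/(A₁E₁) + P/(A₂E₂).
|α₁ − α₂|·ΔT = 11.9×10⁻⁶ × 158 = 0.00188.
1/(A₁E₁) + 1/(A₂E₂) = 1/(1200×101×10³) + 1/(875×73×10³) = 2.391×10⁻⁸ N⁻¹.
P = 0.00188 / 2.391×10⁻⁸ = 78650 N = 78.65 kN.
σ_{cast iron} = P/A₁ = 78650/1200 = 65.54 MPa, compressive.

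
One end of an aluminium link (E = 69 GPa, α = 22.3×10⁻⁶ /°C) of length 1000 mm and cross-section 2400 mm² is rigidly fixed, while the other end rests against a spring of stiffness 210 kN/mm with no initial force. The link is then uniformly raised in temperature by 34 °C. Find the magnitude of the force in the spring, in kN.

The unrestrained thermal change is αΔT L = 22.3×10⁻⁶ × 34 × 1000 = 0.7582 mm.
Let P be the compressive force at the spring. The link shortens elastically by PL/(AE) and the spring compresses by P/k; together these equal δ_free.
P [ L/(AE) + 1/k ] = δ_free → P [ 1000/(2400×69×10³) + 1/(210×10³) ] = 0.7582.
P = 0.7582 / 1.08×10⁻⁵ = 70200 N.

P ≈ 70.2 kN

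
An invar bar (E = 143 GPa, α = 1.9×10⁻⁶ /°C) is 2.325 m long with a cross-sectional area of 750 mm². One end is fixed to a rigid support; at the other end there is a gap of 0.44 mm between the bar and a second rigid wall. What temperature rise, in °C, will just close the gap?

ΔT ≈ 99.6 °C

The gap closes when αΔT L = 0.44 mm, since the bar is still unstressed at that instant.
So ΔT = g/(αL) = 0.44/(1.9×10⁻⁶ × 2325) = 99.6 °C.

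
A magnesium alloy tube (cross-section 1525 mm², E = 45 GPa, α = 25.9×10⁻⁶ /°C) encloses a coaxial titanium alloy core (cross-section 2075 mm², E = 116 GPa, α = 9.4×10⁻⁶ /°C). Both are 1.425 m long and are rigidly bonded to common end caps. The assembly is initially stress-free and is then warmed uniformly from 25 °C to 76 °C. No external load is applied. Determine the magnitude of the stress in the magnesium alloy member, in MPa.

σ ≈ 29.5 MPa (compressive)

The magnesium alloy has the larger α, so on heating it would change length more than the titanium alloy if both were free. The rigid plates force a common final length, so the magnesium alloy is put into compression and the titanium alloy into tension, with equal and opposite forces P (no external load).
Equating the net (thermal + elastic) strains gives |α₁ − α₂|·ΔT = P·[1/(A₁E₁) + 1/(A₂E₂)].
|α₁ − α₂|·ΔT = 16.5×10⁻⁶ × 51 = 0.0008415.
1/(A₁E₁) + 1/(A₂E₂) = 1/(1525×45×10³) + 1/(2075×116×10³) = 1.873×10⁻⁸ N⁻¹.
So P = 0.0008415 / 1.873×10⁻⁸ = 44.94 kN.
σ_{magnesium alloy} = P/A₁ = 44940/1525 = 29.47 MPa, compressive.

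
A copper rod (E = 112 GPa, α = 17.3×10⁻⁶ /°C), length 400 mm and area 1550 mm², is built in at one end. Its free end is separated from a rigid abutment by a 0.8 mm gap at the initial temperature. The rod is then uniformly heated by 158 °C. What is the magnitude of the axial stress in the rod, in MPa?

Free thermal elongation = αΔT L = 17.3×10⁻⁶ × 158 × 400 = 1.093 mm.
After closing the 0.8 mm clearance, 1.093 − 0.8 = 0.2934 mm of expansion remains to be suppressed by the wall.
That suppressed elongation corresponds to σ = E·Δ/L = 112×10³ × 0.2934/400 = 82.14 MPa.

σ ≈ 82.1 MPa (compressive)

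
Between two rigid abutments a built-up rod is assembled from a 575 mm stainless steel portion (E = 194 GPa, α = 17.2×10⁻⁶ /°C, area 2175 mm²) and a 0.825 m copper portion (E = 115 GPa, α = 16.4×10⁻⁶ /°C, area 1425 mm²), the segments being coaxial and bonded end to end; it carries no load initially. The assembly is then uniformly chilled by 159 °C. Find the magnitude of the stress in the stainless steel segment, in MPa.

σ ≈ 268 MPa (tensile)

With the walls removed the bar would change length by δ_free = Σ αᵢΔT Lᵢ = 17.2×10⁻⁶×159×575 + 16.4×10⁻⁶×159×825 = 3.724 mm.
The walls prevent any net length change, so an axial force P (same in every segment) develops. Compatibility: P · Σ Lᵢ/(AᵢEᵢ) = δ_free.
Σ Lᵢ/(AᵢEᵢ) = 575/(2175×194×10³) + 825/(1425×115×10³) = 6.397×10⁻⁶ mm/N.
Hence P = δ_free / Σ(L/AE) = 3.724/6.397×10⁻⁶ = 582.1 kN (tensile).
σ_{stainless steel} = P / A = 582100 / 2175 = 267.6 MPa.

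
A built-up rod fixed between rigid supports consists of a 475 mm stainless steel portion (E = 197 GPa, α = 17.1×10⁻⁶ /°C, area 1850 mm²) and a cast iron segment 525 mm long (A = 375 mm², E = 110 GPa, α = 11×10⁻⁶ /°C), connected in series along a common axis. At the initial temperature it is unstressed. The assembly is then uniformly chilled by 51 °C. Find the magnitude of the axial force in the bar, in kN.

Free thermal contraction of the whole bar: Σ αᵢΔT Lᵢ = 17.1×10⁻⁶×51×475 + 11×10⁻⁶×51×525 = 0.7088 mm.
The rigid supports impose zero overall length change; the single axial force P common to all segments must satisfy P Σ Lᵢ/(AᵢEᵢ) = δ_free.
The series flexibility is Σ Lᵢ/(AᵢEᵢ) = 475/(1850×197×10³) + 525/(375×110×10³) = 1.403×10⁻⁵ mm/N.
Hence P = δ_free / Σ(L/AE) = 0.7088/1.403×10⁻⁵ = 50.52 kN (tensile).

P ≈ 50.5 kN (tensile)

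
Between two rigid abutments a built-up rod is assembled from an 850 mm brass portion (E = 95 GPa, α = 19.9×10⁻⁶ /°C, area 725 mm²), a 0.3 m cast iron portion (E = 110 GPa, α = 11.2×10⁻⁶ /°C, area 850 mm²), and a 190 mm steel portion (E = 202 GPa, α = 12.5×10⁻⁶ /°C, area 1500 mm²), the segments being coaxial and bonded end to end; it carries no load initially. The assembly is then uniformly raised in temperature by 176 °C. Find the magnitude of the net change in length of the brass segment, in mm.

|ΔL| ≈ 0.0642 mm

If the supports were absent, the total length change would be Σ αᵢΔT Lᵢ = 19.9×10⁻⁶×176×850 + 11.2×10⁻⁶×176×300 + 12.5×10⁻⁶×176×190 = 3.986 mm.
The rigid supports impose zero overall length change; the single axial force P common to all segments must satisfy P Σ Lᵢ/(AᵢEᵢ) = δ_free.
The series flexibility is Σ Lᵢ/(AᵢEᵢ) = 850/(725×95×10³) + 300/(850×110×10³) + 190/(1500×202×10³) = 1.618×10⁻⁵ mm/N.
So P = 3.986 / 1.618×10⁻⁵ = 246.4 kN, compressive.
For the brass segment, free thermal change = 19.9×10⁻⁶×176×850 = 2.977 mm and elastic change from P = 246400×850/(725×95×10³) = 3.041 mm; these oppose, so the net change is 0.0642 mm (segment shortens).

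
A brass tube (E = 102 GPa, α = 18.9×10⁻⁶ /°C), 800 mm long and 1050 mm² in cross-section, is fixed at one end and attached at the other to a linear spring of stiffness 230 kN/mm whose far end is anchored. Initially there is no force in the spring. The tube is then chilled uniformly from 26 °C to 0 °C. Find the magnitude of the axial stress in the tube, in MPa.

Free thermal contraction: δ_free = αΔT L = 18.9×10⁻⁶ × 26 × 800 = 0.3931 mm.
Let P be the tensile force in the spring. The tube extends elastically by PL/(AE) and the spring stretches by P/k; together these equal δ_free.
So P = δ_free / [L/(AE) + 1/k] = 0.3931 / [ 800/(1050×102×10³) + 1/(230×10³) ].
P = 0.3931 / 1.182×10⁻⁵ = 33270 N.
σ = P/A = 33270/1050 = 31.68 MPa.

σ ≈ 31.7 MPa (tensile)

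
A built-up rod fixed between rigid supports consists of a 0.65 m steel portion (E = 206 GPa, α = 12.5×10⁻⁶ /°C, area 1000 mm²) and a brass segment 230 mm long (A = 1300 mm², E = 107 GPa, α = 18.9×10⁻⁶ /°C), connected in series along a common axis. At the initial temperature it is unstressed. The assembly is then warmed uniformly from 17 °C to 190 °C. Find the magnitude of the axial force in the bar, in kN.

Free thermal expansion of the whole bar: Σ αᵢΔT Lᵢ = 12.5×10⁻⁶×173×650 + 18.9×10⁻⁶×173×230 = 2.158 mm.
The walls prevent any net length change, so an axial force P (same in every segment) develops. Compatibility: P · Σ Lᵢ/(AᵢEᵢ) = δ_free.
Σ Lᵢ/(AᵢEᵢ) = 650/(1000×206×10³) + 230/(1300×107×10³) = 4.809×10⁻⁶ mm/N.
Hence P = δ_free / Σ(L/AE) = 2.158/4.809×10⁻⁶ = 448.7 kN (compressive).

P ≈ 449 kN (compressive)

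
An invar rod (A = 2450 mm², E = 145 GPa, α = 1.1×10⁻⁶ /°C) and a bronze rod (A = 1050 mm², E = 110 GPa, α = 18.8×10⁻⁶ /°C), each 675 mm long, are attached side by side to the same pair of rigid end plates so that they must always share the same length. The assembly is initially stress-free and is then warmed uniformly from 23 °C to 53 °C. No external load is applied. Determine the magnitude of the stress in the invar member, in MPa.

σ ≈ 18.9 MPa (tensile)

The bronze has the larger α, so on heating it would change length more than the invar if both were free. The rigid plates force a common final length, so the bronze is put into compression and the invar into tension, with equal and opposite forces P (no external load).
Compatibility of the two members (thermal + elastic change equal): (α₁ − α₂)ΔT = P·[1/(A₁E₁) + 1/(A₂E₂)].
|α₁ − α₂|·ΔT = 17.7×10⁻⁶ × 30 = 0.000531.
1/(A₁E₁) + 1/(A₂E₂) = 1/(2450×145×10³) + 1/(1050×110×10³) = 1.147×10⁻⁸ N⁻¹.
So P = 0.000531 / 1.147×10⁻⁸ = 46.28 kN.
σ_{invar} = P/A₁ = 46280/2450 = 18.89 MPa, tensile.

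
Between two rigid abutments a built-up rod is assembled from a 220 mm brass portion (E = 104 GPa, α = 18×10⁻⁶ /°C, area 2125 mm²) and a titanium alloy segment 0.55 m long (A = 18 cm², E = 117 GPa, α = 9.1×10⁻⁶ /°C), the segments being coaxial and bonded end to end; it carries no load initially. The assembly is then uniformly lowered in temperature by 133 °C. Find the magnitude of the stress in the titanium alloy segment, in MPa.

Free thermal contraction of the whole bar: Σ αᵢΔT Lᵢ = 18×10⁻⁶×133×220 + 9.1×10⁻⁶×133×550 = 1.192 mm.
Since the ends are fixed, an axial force P builds up, equal in every segment, with P · Σ Lᵢ/(AᵢEᵢ) = δ_free.
The series flexibility is Σ Lᵢ/(AᵢEᵢ) = 220/(2125×104×10³) + 550/(1800×117×10³) = 3.607×10⁻⁶ mm/N.
Hence P = δ_free / Σ(L/AE) = 1.192/3.607×10⁻⁶ = 330.6 kN (tensile).
σ_{titanium alloy} = P / A = 330600 / 1800 = 183.6 MPa.

σ ≈ 184 MPa (tensile)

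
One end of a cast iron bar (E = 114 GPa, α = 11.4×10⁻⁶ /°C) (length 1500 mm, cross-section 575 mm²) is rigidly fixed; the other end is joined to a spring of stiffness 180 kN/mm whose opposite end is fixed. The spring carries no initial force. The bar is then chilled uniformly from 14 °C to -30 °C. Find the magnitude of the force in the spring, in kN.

P ≈ 26.5 kN

The unrestrained thermal change is αΔT L = 11.4×10⁻⁶ × 44 × 1500 = 0.7524 mm.
Let P be the tensile force in the spring. The bar extends elastically by PL/(AE) and the spring stretches by P/k; together these equal δ_free.
P [ L/(AE) + 1/k ] = δ_free → P [ 1500/(575×114×10³) + 1/(180×10³) ] = 0.7524.
P = 0.7524 / 2.844×10⁻⁵ = 26460 N.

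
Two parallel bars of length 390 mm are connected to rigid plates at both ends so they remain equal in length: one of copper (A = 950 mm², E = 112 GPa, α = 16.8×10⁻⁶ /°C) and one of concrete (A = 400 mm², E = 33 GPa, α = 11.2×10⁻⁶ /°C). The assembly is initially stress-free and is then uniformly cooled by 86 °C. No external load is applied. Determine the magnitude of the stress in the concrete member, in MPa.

The copper has the larger α, so on cooling it would change length more than the concrete if both were free. The rigid plates force a common final length, so the copper is put into tension and the concrete into compression, with equal and opposite forces P (no external load).
Equating the net (thermal + elastic) strains gives |α₁ − α₂|·ΔT = P·[1/(A₁E₁) + 1/(A₂E₂)].
|α₁ − α₂|·ΔT = 5.6×10⁻⁶ × 86 = 0.0004816.
1/(A₁E₁) + 1/(A₂E₂) = 1/(950×112×10³) + 1/(400×33×10³) = 8.516×10⁻⁸ N⁻¹.
So P = 0.0004816 / 8.516×10⁻⁸ = 5.655 kN.
σ_{concrete} = P/A₂ = 5655/400 = 14.14 MPa, compressive.

σ ≈ 14.1 MPa (compressive)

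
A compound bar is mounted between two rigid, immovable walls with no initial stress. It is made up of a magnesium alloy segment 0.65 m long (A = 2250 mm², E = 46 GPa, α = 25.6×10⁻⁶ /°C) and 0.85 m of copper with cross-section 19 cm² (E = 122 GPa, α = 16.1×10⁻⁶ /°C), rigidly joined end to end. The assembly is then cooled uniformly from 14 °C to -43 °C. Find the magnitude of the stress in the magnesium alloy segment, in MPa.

σ ≈ 77.2 MPa (tensile)

If the supports were absent, the total length change would be Σ αᵢΔT Lᵢ = 25.6×10⁻⁶×57×650 + 16.1×10⁻⁶×57×850 = 1.729 mm.
Since the ends are fixed, an axial force P builds up, equal in every segment, with P · Σ Lᵢ/(AᵢEᵢ) = δ_free.
The series flexibility is Σ Lᵢ/(AᵢEᵢ) = 650/(2250×46×10³) + 850/(1900×122×10³) = 9.947×10⁻⁶ mm/N.
Hence P = δ_free / Σ(L/AE) = 1.729/9.947×10⁻⁶ = 173.8 kN (tensile).
σ_{magnesium alloy} = P / A = 173800 / 2250 = 77.23 MPa.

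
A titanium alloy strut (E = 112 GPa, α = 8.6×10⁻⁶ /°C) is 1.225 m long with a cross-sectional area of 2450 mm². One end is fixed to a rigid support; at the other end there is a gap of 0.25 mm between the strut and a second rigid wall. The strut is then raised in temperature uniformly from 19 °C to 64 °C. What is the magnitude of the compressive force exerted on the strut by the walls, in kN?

P ≈ 50.2 kN

Unrestrained expansion: δ_free = αΔT L = 8.6×10⁻⁶ × 45 × 1225 = 0.4741 mm.
This exceeds the 0.25 mm gap, so the wall pushes back. The portion of expansion that must be recovered elastically is δ_free − gap = 0.4741 − 0.25 = 0.2241 mm.
That suppressed elongation corresponds to σ = E·Δ/L = 112×10³ × 0.2241/1225 = 20.49 MPa.
P = σA = 20.49 × 2450 = 50.19 kN.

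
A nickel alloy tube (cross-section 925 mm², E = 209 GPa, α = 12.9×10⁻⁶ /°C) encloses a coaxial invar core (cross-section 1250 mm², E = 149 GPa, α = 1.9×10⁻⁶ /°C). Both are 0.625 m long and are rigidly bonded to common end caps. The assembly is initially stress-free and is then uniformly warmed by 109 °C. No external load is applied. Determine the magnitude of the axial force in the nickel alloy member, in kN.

Equilibrium of a rigid end plate with no external load gives equal and opposite internal forces ±P in the two members. Since α_{nickel alloy} > α_{invar}, heating drives the nickel alloy into compression and the invar into tension.
Setting the final lengths equal and cancelling L: (α₁ − α₂)ΔT = P/(A₁E₁) + P/(A₂E₂).
|α₁ − α₂|·ΔT = 11×10⁻⁶ × 109 = 0.001199.
1/(A₁E₁) + 1/(A₂E₂) = 1/(925×209×10³) + 1/(1250×149×10³) = 1.054×10⁻⁸ N⁻¹.
P = 0.001199 / 1.054×10⁻⁸ = 113700 N = 113.7 kN.

P ≈ 114 kN (compressive in the nickel alloy)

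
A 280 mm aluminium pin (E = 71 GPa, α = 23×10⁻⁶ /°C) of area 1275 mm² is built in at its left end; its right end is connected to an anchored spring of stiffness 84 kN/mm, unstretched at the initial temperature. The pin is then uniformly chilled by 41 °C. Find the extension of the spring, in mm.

δ ≈ 0.21 mm

If the spring were absent the pin would shorten by αΔT L = 23×10⁻⁶ × 41 × 280 = 0.264 mm.
With a force P in the spring, the elastic change of the pin is PL/(AE) and that of the spring is P/k; compatibility requires their sum to equal δ_free.
So P = δ_free / [L/(AE) + 1/k] = 0.264 / [ 280/(1275×71×10³) + 1/(84×10³) ].
P = 0.264 / 1.5×10⁻⁵ = 17610 N.
Spring extension = P/k = 17610/(84×10³) = 0.2096 mm.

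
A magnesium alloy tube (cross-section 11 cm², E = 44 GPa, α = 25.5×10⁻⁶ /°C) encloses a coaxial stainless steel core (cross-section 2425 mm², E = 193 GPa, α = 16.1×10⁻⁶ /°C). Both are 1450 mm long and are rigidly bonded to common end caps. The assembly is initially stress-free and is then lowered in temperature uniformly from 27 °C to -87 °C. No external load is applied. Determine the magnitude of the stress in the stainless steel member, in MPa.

σ ≈ 19.4 MPa (compressive)

Both members must finish at the same length. With the larger α, the magnesium alloy tends to over-contract; the plates restrain it, putting the magnesium alloy in tension and the stainless steel in compression. With no external load the two internal forces are equal and opposite, magnitude P.
Setting the final lengths equal and cancelling L: (α₁ − α₂)ΔT = P/(A₁E₁) + P/(A₂E₂).
|α₁ − α₂|·ΔT = 9.4×10⁻⁶ × 114 = 0.001072.
1/(A₁E₁) + 1/(A₂E₂) = 1/(1100×44×10³) + 1/(2425×193×10³) = 2.28×10⁻⁸ N⁻¹.
So P = 0.001072 / 2.28×10⁻⁸ = 47 kN.
σ_{stainless steel} = P/A₂ = 47000/2425 = 19.38 MPa, compressive.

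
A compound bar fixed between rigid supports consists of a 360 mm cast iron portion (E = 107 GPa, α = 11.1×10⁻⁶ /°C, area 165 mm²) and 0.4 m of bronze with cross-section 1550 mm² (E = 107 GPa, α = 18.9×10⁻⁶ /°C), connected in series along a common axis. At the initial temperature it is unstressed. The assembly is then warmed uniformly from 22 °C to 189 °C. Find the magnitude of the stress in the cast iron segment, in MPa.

σ ≈ 513 MPa (compressive)

Free thermal expansion of the whole bar: Σ αᵢΔT Lᵢ = 11.1×10⁻⁶×167×360 + 18.9×10⁻⁶×167×400 = 1.93 mm.
Since the ends are fixed, an axial force P builds up, equal in every segment, with P · Σ Lᵢ/(AᵢEᵢ) = δ_free.
The series flexibility is Σ Lᵢ/(AᵢEᵢ) = 360/(165×107×10³) + 400/(1550×107×10³) = 2.28×10⁻⁵ mm/N.
So P = 1.93 / 2.28×10⁻⁵ = 84.63 kN, compressive.
σ_{cast iron} = P / A = 84630 / 165 = 512.9 MPa.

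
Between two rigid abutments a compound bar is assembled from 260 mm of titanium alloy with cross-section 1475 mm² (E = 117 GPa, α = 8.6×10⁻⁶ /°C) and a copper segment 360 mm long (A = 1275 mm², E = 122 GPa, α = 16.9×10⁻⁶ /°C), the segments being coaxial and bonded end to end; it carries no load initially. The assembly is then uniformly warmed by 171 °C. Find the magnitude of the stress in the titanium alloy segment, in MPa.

σ ≈ 252 MPa (compressive)

With the walls removed the bar would change length by δ_free = Σ αᵢΔT Lᵢ = 8.6×10⁻⁶×171×260 + 16.9×10⁻⁶×171×360 = 1.423 mm.
The rigid supports impose zero overall length change; the single axial force P common to all segments must satisfy P Σ Lᵢ/(AᵢEᵢ) = δ_free.
Σ Lᵢ/(AᵢEᵢ) = 260/(1475×117×10³) + 360/(1275×122×10³) = 3.821×10⁻⁶ mm/N.
P = 1.423 / 3.821×10⁻⁶ = 372300 N = 372.3 kN, compressive.
σ_{titanium alloy} = P / A = 372300 / 1475 = 252.4 MPa.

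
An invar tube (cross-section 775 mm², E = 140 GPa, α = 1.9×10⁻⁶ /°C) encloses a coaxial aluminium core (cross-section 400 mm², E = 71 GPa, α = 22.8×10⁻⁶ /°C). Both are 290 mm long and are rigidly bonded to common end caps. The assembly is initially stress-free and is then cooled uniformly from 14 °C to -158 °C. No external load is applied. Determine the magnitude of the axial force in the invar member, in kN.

P ≈ 80.9 kN (compressive in the invar)

Equilibrium of a rigid end plate with no external load gives equal and opposite internal forces ±P in the two members. Since α_{aluminium} > α_{invar}, cooling drives the aluminium into tension and the invar into compression.
Compatibility of the two members (thermal + elastic change equal): (α₁ − α₂)ΔT = P·[1/(A₁E₁) + 1/(A₂E₂)].
|α₁ − α₂|·ΔT = 20.9×10⁻⁶ × 172 = 0.003595.
1/(A₁E₁) + 1/(A₂E₂) = 1/(775×140×10³) + 1/(400×71×10³) = 4.443×10⁻⁸ N⁻¹.
So P = 0.003595 / 4.443×10⁻⁸ = 80.91 kN.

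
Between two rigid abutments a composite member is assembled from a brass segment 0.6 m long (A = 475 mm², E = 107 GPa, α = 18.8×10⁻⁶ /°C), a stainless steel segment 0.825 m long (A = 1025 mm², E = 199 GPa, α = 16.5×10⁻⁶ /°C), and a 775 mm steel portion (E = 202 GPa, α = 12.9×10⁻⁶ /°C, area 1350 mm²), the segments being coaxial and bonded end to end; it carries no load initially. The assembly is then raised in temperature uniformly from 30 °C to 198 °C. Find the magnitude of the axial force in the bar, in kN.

With the walls removed the bar would change length by δ_free = Σ αᵢΔT Lᵢ = 18.8×10⁻⁶×168×600 + 16.5×10⁻⁶×168×825 + 12.9×10⁻⁶×168×775 = 5.862 mm.
The walls prevent any net length change, so an axial force P (same in every segment) develops. Compatibility: P · Σ Lᵢ/(AᵢEᵢ) = δ_free.
Σ Lᵢ/(AᵢEᵢ) = 600/(475×107×10³) + 825/(1025×199×10³) + 775/(1350×202×10³) = 1.869×10⁻⁵ mm/N.
Hence P = δ_free / Σ(L/AE) = 5.862/1.869×10⁻⁵ = 313.6 kN (compressive).

P ≈ 314 kN (compressive)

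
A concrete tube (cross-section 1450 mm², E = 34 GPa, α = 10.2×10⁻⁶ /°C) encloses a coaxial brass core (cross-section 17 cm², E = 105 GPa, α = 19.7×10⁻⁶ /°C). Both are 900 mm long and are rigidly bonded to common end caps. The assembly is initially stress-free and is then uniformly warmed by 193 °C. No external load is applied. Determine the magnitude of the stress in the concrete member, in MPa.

σ ≈ 48.8 MPa (tensile)

Equilibrium of a rigid end plate with no external load gives equal and opposite internal forces ±P in the two members. Since α_{brass} > α_{concrete}, heating drives the brass into compression and the concrete into tension.
Equating the net (thermal + elastic) strains gives |α₁ − α₂|·ΔT = P·[1/(A₁E₁) + 1/(A₂E₂)].
|α₁ − α₂|·ΔT = 9.5×10⁻⁶ × 193 = 0.001833.
1/(A₁E₁) + 1/(A₂E₂) = 1/(1450×34×10³) + 1/(1700×105×10³) = 2.589×10⁻⁸ N⁻¹.
So P = 0.001833 / 2.589×10⁻⁸ = 70.83 kN.
σ_{concrete} = P/A₁ = 70830/1450 = 48.85 MPa, tensile.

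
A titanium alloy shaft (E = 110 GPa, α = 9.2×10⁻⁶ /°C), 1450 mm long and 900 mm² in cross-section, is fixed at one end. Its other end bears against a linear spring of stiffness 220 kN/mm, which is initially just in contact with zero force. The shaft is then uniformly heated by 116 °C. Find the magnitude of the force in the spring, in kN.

P ≈ 80.6 kN

If the spring were absent the shaft would lengthen by αΔT L = 9.2×10⁻⁶ × 116 × 1450 = 1.547 mm.
With a force P in the spring, the elastic change of the shaft is PL/(AE) and that of the spring is P/k; compatibility requires their sum to equal δ_free.
P [ L/(AE) + 1/k ] = δ_free → P [ 1450/(900×110×10³) + 1/(220×10³) ] = 1.547.
P = 1.547 / 1.919×10⁻⁵ = 80630 N.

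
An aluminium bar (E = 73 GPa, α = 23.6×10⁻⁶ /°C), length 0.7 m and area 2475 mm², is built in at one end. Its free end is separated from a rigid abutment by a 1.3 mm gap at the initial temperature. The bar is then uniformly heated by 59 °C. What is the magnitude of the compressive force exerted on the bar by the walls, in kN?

Unrestrained expansion: δ_free = αΔT L = 23.6×10⁻⁶ × 59 × 700 = 0.9747 mm.
This is smaller than the 1.3 mm clearance, so the bar expands freely without reaching the stop — the stress is zero.

P ≈ 0 kN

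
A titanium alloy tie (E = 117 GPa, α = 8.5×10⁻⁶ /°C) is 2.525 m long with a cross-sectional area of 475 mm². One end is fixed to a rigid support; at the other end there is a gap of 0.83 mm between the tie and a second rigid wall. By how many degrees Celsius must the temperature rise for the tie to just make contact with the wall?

ΔT ≈ 38.7 °C

The gap closes when αΔT L = 0.83 mm, since the tie is still unstressed at that instant.
So ΔT = g/(αL) = 0.83/(8.5×10⁻⁶ × 2525) = 38.67 °C.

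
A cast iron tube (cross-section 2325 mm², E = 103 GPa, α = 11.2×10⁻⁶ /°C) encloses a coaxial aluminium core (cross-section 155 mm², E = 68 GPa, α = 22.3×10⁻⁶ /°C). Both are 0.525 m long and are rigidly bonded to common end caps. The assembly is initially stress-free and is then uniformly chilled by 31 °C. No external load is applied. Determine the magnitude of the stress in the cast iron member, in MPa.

The aluminium has the larger α, so on cooling it would change length more than the cast iron if both were free. The rigid plates force a common final length, so the aluminium is put into tension and the cast iron into compression, with equal and opposite forces P (no external load).
Compatibility of the two members (thermal + elastic change equal): (α₁ − α₂)ΔT = P·[1/(A₁E₁) + 1/(A₂E₂)].
|α₁ − α₂|·ΔT = 11.1×10⁻⁶ × 31 = 0.0003441.
1/(A₁E₁) + 1/(A₂E₂) = 1/(2325×103×10³) + 1/(155×68×10³) = 9.905×10⁻⁸ N⁻¹.
So P = 0.0003441 / 9.905×10⁻⁸ = 3.474 kN.
σ_{cast iron} = P/A₁ = 3474/2325 = 1.494 MPa, compressive.

σ ≈ 1.49 MPa (compressive)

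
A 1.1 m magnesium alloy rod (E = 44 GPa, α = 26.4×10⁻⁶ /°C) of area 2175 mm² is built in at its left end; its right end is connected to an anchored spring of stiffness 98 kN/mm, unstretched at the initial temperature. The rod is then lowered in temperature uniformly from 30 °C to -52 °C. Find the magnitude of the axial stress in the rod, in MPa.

σ ≈ 50.5 MPa (tensile)

The unrestrained thermal change is αΔT L = 26.4×10⁻⁶ × 82 × 1100 = 2.381 mm.
Let P be the tensile force in the spring. The rod extends elastically by PL/(AE) and the spring stretches by P/k; together these equal δ_free.
P [ L/(AE) + 1/k ] = δ_free → P [ 1100/(2175×44×10³) + 1/(98×10³) ] = 2.381.
P = 2.381 / 2.17×10⁻⁵ = 109700 N.
σ = P/A = 109700/2175 = 50.46 MPa.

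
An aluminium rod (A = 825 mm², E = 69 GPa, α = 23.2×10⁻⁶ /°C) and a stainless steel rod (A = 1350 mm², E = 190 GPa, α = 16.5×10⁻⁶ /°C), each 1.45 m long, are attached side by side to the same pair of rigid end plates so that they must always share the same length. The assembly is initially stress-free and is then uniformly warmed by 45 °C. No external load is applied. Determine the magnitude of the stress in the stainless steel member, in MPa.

The aluminium has the larger α, so on heating it would change length more than the stainless steel if both were free. The rigid plates force a common final length, so the aluminium is put into compression and the stainless steel into tension, with equal and opposite forces P (no external load).
Setting the final lengths equal and cancelling L: (α₁ − α₂)ΔT = P/(A₁E₁) + P/(A₂E₂).
|α₁ − α₂|·ΔT = 6.7×10⁻⁶ × 45 = 0.0003015.
1/(A₁E₁) + 1/(A₂E₂) = 1/(825×69×10³) + 1/(1350×190×10³) = 2.147×10⁻⁸ N⁻¹.
So P = 0.0003015 / 2.147×10⁻⁸ = 14.05 kN.
σ_{stainless steel} = P/A₂ = 14050/1350 = 10.4 MPa, tensile.

σ ≈ 10.4 MPa (tensile)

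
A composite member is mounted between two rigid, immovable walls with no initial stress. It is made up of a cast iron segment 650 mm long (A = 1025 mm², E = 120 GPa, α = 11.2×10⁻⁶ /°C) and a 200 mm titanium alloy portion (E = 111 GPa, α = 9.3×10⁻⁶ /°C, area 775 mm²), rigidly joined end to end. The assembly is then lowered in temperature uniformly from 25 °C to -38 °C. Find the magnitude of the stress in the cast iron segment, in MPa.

σ ≈ 73.8 MPa (tensile)

With the walls removed the bar would change length by δ_free = Σ αᵢΔT Lᵢ = 11.2×10⁻⁶×63×650 + 9.3×10⁻⁶×63×200 = 0.5758 mm.
Since the ends are fixed, an axial force P builds up, equal in every segment, with P · Σ Lᵢ/(AᵢEᵢ) = δ_free.
The series flexibility is Σ Lᵢ/(AᵢEᵢ) = 650/(1025×120×10³) + 200/(775×111×10³) = 7.609×10⁻⁶ mm/N.
So P = 0.5758 / 7.609×10⁻⁶ = 75.67 kN, tensile.
σ_{cast iron} = P / A = 75670 / 1025 = 73.83 MPa.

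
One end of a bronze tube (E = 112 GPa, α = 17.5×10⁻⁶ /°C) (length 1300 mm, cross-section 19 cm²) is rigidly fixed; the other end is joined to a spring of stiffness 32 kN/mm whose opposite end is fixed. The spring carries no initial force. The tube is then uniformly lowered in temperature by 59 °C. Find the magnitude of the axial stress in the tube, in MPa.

σ ≈ 18.9 MPa (tensile)

If the spring were absent the tube would shorten by αΔT L = 17.5×10⁻⁶ × 59 × 1300 = 1.342 mm.
With a force P in the spring, the elastic change of the tube is PL/(AE) and that of the spring is P/k; compatibility requires their sum to equal δ_free.
So P = δ_free / [L/(AE) + 1/k] = 1.342 / [ 1300/(1900×112×10³) + 1/(32×10³) ].
P = 1.342 / 3.736×10⁻⁵ = 35930 N.
σ = P/A = 35930/1900 = 18.91 MPa.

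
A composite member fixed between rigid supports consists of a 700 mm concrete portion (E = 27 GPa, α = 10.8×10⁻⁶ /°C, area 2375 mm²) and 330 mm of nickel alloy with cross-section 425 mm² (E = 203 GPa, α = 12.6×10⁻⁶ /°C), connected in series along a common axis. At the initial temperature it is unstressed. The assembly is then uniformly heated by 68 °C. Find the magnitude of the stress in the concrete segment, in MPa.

Free thermal expansion of the whole bar: Σ αᵢΔT Lᵢ = 10.8×10⁻⁶×68×700 + 12.6×10⁻⁶×68×330 = 0.7968 mm.
The rigid supports impose zero overall length change; the single axial force P common to all segments must satisfy P Σ Lᵢ/(AᵢEᵢ) = δ_free.
Σ Lᵢ/(AᵢEᵢ) = 700/(2375×27×10³) + 330/(425×203×10³) = 1.474×10⁻⁵ mm/N.
P = 0.7968 / 1.474×10⁻⁵ = 54050 N = 54.05 kN, compressive.
σ_{concrete} = P / A = 54050 / 2375 = 22.76 MPa.

σ ≈ 22.8 MPa (compressive)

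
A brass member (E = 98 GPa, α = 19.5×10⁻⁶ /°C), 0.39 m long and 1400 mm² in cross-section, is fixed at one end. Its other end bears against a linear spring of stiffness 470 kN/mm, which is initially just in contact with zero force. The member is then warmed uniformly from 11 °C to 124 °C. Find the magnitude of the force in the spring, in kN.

P ≈ 173 kN

Free thermal expansion: δ_free = αΔT L = 19.5×10⁻⁶ × 113 × 390 = 0.8594 mm.
Let P be the compressive force at the spring. The member shortens elastically by PL/(AE) and the spring compresses by P/k; together these equal δ_free.
P [ L/(AE) + 1/k ] = δ_free → P [ 390/(1400×98×10³) + 1/(470×10³) ] = 0.8594.
P = 0.8594 / 4.97×10⁻⁶ = 172900 N.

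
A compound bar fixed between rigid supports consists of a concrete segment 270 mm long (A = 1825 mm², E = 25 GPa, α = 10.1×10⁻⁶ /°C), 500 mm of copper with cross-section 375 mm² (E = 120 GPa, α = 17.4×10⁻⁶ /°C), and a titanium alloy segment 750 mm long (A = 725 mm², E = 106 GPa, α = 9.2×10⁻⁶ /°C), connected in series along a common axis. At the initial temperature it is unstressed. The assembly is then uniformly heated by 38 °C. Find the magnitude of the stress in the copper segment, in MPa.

σ ≈ 69.3 MPa (compressive)

If the supports were absent, the total length change would be Σ αᵢΔT Lᵢ = 10.1×10⁻⁶×38×270 + 17.4×10⁻⁶×38×500 + 9.2×10⁻⁶×38×750 = 0.6964 mm.
The walls prevent any net length change, so an axial force P (same in every segment) develops. Compatibility: P · Σ Lᵢ/(AᵢEᵢ) = δ_free.
The series flexibility is Σ Lᵢ/(AᵢEᵢ) = 270/(1825×25×10³) + 500/(375×120×10³) + 750/(725×106×10³) = 2.679×10⁻⁵ mm/N.
P = 0.6964 / 2.679×10⁻⁵ = 26000 N = 26 kN, compressive.
σ_{copper} = P / A = 26000 / 375 = 69.33 MPa.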